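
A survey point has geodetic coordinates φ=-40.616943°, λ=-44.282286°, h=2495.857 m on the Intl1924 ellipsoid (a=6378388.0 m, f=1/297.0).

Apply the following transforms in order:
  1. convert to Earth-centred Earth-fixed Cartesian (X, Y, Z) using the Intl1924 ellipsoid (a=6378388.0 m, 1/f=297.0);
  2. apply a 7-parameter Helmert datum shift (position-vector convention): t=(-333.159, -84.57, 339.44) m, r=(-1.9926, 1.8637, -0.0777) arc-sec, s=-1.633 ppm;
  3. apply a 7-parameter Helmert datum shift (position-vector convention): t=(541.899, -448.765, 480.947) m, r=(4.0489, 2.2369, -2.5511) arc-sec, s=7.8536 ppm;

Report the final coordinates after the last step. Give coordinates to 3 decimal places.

X=3472623.980 m, Y=-3387151.431 m, Z=-4131228.532 m

start: φ=-40.616943°, λ=-44.282286°, h=2495.857 m
→ ECEF (a=6378388.000, f=1/297.0): X=3472518.9452, Y=-3386593.9625, Z=-4131920.4236
→ Helmert 7p (PV): X=3472141.5061, Y=-3386714.2262, Z=-4131572.8961
→ Helmert 7p (PV): X=3472623.9800, Y=-3387151.4314, Z=-4131228.5323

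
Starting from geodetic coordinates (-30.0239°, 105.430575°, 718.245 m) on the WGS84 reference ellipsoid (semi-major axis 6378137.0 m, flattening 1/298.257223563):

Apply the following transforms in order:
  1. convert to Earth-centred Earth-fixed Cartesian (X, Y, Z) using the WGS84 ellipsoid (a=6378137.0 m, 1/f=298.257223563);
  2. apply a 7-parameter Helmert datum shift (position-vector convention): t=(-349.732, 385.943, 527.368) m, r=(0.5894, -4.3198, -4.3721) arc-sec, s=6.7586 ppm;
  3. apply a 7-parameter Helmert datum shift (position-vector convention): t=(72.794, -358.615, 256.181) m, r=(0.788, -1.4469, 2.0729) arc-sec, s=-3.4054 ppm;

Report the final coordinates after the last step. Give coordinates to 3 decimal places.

start: φ=-30.023900°, λ=105.430575°, h=718.245 m
→ ECEF (a=6378137.000, f=1/298.257223563): X=-1470719.1803, Y=5328304.7043, Z=-3173027.2698
→ Helmert 7p (PV): X=-1470899.4568, Y=5328766.9005, Z=-3172536.9228
→ Helmert 7p (PV): X=-1470852.9516, Y=5328387.4770, Z=-3172259.8984

X=-1470852.952 m, Y=5328387.477 m, Z=-3172259.898 m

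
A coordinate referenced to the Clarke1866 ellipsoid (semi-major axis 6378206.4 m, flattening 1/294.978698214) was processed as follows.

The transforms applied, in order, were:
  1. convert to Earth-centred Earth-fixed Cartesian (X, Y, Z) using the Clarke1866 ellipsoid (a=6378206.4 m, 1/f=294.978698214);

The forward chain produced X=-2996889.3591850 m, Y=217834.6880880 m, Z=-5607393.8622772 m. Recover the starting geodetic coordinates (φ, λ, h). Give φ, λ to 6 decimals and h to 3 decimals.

φ=-61.976472°, λ=175.842657°, h=345.818 m

start: X=-2996889.3592, Y=217834.6881, Z=-5607393.8623 m
→ geod (Bowring, a=6378206.400): φ=-61.97647200°, λ=175.84265700°, h=345.8180 m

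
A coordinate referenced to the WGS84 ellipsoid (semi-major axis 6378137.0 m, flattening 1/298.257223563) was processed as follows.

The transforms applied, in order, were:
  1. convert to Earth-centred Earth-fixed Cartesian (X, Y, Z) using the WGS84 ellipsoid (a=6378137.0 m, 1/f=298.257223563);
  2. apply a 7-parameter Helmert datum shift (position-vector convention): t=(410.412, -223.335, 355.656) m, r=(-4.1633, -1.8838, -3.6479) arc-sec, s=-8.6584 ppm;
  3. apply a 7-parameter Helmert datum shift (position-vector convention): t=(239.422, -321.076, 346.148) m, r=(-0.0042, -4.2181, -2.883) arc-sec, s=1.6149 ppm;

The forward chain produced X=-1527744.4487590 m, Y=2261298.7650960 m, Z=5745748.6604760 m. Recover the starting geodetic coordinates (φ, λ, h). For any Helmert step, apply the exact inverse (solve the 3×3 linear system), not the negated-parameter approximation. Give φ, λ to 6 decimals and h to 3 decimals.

start: X=-1527744.4488, Y=2261298.7651, Z=5745748.6605 m
→ Helmert⁻¹: X=-1527895.5204, Y=2261594.7162, Z=5745424.5256
→ Helmert⁻¹: X=-1528306.6942, Y=2261694.6441, Z=5745178.2217
→ geod (Bowring, a=6378137.000): φ=64.73553100°, λ=124.04827900°, h=-9.6720 m

φ=64.735531°, λ=124.048279°, h=-9.672 m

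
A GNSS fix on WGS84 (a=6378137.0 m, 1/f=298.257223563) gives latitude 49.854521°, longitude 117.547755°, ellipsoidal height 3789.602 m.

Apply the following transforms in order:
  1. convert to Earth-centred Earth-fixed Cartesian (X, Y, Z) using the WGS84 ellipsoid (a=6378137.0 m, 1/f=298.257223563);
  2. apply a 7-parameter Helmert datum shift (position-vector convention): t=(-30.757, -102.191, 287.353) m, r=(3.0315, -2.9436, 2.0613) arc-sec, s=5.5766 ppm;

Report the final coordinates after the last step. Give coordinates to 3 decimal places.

X=-1906840.749 m, Y=3655110.309 m, Z=4855609.930 m

start: φ=49.854521°, λ=117.547755°, h=3789.602 m
→ ECEF (a=6378137.000, f=1/298.257223563): X=-1906693.5407, Y=3655282.5293, Z=4855268.9894
→ Helmert 7p (PV): X=-1906840.7495, Y=3655110.3089, Z=4855609.9302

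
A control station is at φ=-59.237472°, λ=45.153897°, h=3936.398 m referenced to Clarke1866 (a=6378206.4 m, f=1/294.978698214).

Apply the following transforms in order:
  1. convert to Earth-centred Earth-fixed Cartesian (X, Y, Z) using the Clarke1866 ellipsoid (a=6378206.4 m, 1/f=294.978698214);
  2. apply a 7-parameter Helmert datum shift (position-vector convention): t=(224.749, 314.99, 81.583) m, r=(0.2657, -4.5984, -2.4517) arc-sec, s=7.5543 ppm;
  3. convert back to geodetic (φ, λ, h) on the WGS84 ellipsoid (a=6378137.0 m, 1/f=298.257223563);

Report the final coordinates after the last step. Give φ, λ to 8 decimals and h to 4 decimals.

φ=-59.23132373°, λ=45.15289102°, h=4003.2847 m

start: φ=-59.237472°, λ=45.153897°, h=3936.398 m
→ ECEF (a=6378206.400, f=1/294.978698214): X=2307802.7426, Y=2320233.7217, Z=-5460698.0426
→ Helmert 7p (PV): X=2308194.2443, Y=2320545.8426, Z=-5460603.2727
→ geod (Bowring, a=6378137.000): φ=-59.23132373°, λ=45.15289102°, h=4003.2847 m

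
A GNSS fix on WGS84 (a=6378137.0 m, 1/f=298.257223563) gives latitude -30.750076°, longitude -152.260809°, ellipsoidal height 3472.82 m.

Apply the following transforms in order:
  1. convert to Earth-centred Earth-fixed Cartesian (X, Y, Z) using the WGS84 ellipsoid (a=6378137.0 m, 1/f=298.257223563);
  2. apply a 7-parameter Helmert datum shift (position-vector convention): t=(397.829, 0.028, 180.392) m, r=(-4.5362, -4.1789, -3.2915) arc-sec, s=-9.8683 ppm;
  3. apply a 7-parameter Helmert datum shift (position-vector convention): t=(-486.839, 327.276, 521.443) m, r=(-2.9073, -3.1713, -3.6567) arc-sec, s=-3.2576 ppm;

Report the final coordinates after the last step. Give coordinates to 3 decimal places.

X=-4858347.296 m, Y=-2554524.861 m, Z=-3243223.868 m

start: φ=-30.750076°, λ=-152.260809°, h=3472.820 m
→ ECEF (a=6378137.000, f=1/298.257223563): X=-4858351.5823, Y=-2554932.2892, Z=-3243887.3623
→ Helmert 7p (PV): X=-4857880.8598, Y=-2554900.8605, Z=-3243717.1995
→ Helmert 7p (PV): X=-4858347.2957, Y=-2554524.8606, Z=-3243223.8678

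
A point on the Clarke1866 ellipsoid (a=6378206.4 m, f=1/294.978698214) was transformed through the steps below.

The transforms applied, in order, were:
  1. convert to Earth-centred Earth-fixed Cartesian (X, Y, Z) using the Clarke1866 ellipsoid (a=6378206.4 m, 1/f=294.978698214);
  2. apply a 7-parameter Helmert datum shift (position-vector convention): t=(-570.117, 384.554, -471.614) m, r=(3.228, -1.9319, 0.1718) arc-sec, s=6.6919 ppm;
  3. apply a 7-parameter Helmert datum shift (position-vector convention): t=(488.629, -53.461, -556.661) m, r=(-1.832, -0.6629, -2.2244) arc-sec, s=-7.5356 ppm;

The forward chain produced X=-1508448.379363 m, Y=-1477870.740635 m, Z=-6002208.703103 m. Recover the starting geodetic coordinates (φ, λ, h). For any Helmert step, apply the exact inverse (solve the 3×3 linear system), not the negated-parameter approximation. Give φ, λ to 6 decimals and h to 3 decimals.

start: X=-1508448.3794, Y=-1477870.7406, Z=-6002208.7031 m
→ Helmert⁻¹: X=-1508951.7309, Y=-1477791.3829, Z=-6001705.5444
→ Helmert⁻¹: X=-1508428.9588, Y=-1478258.7056, Z=-6001156.5085
→ geod (Bowring, a=6378206.400): φ=-70.73274100°, λ=-135.57875800°, h=3000.1480 m

φ=-70.732741°, λ=-135.578758°, h=3000.148 m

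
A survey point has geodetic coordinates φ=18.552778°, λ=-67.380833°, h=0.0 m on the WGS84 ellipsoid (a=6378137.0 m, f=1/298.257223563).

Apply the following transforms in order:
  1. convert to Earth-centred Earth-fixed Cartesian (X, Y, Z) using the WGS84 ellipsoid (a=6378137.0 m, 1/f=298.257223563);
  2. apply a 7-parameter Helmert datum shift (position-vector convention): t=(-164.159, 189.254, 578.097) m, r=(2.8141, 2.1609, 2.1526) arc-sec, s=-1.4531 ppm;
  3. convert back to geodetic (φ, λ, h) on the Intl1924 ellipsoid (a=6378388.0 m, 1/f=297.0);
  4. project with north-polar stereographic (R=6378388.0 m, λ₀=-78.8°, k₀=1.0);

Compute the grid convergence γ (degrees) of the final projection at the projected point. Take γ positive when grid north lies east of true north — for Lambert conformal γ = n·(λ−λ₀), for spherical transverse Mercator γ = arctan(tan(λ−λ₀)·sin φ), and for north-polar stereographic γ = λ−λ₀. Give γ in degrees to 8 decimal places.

start: φ=18.552778°, λ=-67.380833°, h=0.000 m
→ ECEF (a=6378137.000, f=1/298.257223563): X=2326363.2977, Y=-5583463.4889, Z=2016481.2785
→ Helmert 7p (PV): X=2326275.1531, Y=-5583269.3545, Z=2016955.8977
→ geod (Bowring, a=6378388.000): φ=18.55795251°, λ=-67.38089647°, h=-292.7666 m
→ into stereo (λ₀=-78.8°): φ=18.55795251°, λ−λ₀=11.41910353°
convergence γ = 11.41910353°

11.41910353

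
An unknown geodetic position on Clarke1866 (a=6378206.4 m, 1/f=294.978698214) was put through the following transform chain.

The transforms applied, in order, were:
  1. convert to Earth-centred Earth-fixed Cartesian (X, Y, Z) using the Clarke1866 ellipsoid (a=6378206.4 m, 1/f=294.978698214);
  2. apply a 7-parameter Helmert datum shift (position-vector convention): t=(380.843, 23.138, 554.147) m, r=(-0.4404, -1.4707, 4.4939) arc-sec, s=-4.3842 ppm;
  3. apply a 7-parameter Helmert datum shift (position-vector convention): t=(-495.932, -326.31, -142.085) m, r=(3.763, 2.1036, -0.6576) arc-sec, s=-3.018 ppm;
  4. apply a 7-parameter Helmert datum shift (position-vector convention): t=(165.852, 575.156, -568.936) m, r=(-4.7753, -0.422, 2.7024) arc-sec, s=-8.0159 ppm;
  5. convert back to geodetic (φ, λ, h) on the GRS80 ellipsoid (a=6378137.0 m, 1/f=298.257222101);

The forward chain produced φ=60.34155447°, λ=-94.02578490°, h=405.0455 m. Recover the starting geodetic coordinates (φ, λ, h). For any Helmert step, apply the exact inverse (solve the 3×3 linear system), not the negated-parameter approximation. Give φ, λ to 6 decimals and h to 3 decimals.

start: φ=60.341554°, λ=-94.025785°, h=405.046 m
→ ECEF (a=6378137.000, f=1/298.257222101): X=-222150.4237, Y=-3156484.7478, Z=5519757.9485
→ Helmert⁻¹: X=-222348.1283, Y=-3157210.0997, Z=5520298.4966
→ Helmert⁻¹: X=-221899.1027, Y=-3156793.3109, Z=5520512.5703
→ Helmert⁻¹: X=-222310.3401, Y=-3156837.2314, Z=5519977.4689
→ geod (Bowring, a=6378206.400): φ=60.34153900°, λ=-94.02822500°, h=885.4630 m

φ=60.341539°, λ=-94.028225°, h=885.463 m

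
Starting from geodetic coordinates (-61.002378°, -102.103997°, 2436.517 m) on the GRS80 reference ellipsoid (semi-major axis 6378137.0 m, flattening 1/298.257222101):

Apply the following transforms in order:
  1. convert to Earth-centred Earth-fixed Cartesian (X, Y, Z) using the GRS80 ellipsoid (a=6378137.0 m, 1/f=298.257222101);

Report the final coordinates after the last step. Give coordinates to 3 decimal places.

X=-650255.363 m, Y=-3032138.236 m, Z=-5557602.142 m

start: φ=-61.002378°, λ=-102.103997°, h=2436.517 m
→ ECEF (a=6378137.000, f=1/298.257222101): X=-650255.3628, Y=-3032138.2361, Z=-5557602.1417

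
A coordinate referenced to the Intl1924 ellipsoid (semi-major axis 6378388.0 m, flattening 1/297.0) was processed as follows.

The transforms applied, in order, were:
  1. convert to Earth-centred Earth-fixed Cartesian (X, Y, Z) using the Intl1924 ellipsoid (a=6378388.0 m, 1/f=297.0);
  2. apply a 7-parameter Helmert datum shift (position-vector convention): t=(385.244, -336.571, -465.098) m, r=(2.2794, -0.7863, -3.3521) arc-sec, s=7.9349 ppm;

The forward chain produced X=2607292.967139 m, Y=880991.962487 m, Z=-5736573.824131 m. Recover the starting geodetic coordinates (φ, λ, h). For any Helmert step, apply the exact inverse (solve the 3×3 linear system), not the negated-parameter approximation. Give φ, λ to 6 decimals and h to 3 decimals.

φ=-64.521771°, λ=18.678901°, h=1083.884 m

start: X=2607292.9671, Y=880991.9625, Z=-5736573.8241 m
→ Helmert⁻¹: X=2606850.8489, Y=881300.5168, Z=-5736082.8877
→ geod (Bowring, a=6378388.000): φ=-64.52177100°, λ=18.67890100°, h=1083.8840 m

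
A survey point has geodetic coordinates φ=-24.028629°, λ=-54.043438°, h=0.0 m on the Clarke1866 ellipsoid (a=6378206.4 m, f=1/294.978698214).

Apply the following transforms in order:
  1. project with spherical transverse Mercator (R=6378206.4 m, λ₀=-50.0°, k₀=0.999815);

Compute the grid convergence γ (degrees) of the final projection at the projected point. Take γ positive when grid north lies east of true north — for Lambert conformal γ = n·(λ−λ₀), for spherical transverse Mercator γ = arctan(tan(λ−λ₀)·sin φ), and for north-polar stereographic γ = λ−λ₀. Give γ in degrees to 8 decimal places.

start: φ=-24.028629°, λ=-54.043438°, h=0.000 m
→ into tm (λ₀=-50.0°): φ=-24.02862900°, λ−λ₀=-4.04343800°
convergence γ = 1.64874342°

1.64874342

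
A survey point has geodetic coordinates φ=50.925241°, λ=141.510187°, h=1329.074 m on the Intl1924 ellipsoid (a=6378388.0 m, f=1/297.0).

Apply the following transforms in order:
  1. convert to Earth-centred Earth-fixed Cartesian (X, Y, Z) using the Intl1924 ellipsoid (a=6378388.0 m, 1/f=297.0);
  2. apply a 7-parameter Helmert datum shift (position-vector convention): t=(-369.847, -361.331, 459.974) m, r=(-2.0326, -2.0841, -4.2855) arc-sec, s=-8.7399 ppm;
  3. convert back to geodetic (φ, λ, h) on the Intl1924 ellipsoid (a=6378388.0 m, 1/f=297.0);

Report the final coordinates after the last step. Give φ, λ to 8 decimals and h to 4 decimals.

φ=50.92659391°, λ=141.51619100°, h=1670.9596 m

start: φ=50.925241°, λ=141.510187°, h=1329.074 m
→ ECEF (a=6378388.000, f=1/297.0): X=-3153982.2240, Y=2507875.2955, Z=4929434.0549
→ Helmert 7p (PV): X=-3154322.2072, Y=2507606.1504, Z=4929794.3654
→ geod (Bowring, a=6378388.000): φ=50.92659391°, λ=141.51619100°, h=1670.9596 m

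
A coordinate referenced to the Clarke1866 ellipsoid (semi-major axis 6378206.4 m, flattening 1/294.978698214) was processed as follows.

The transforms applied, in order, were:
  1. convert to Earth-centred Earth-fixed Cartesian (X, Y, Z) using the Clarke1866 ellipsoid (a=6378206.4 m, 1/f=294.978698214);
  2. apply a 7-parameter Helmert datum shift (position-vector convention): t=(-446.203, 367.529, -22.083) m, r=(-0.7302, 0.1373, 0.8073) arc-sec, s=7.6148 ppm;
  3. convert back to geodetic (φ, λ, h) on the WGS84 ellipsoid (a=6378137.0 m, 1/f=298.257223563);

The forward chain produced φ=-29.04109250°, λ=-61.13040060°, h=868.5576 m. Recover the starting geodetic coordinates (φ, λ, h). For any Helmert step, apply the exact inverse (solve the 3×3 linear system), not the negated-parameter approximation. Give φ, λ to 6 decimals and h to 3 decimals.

φ=-29.040545°, λ=-61.128363°, h=1265.608 m

start: φ=-29.041092°, λ=-61.130401°, h=868.558 m
→ ECEF (a=6378137.000, f=1/298.257223563): X=2694793.5094, Y=-4887737.7666, Z=-3078305.5220
→ Helmert⁻¹: X=2695202.1065, Y=-4888067.7253, Z=-3078275.5089
→ geod (Bowring, a=6378206.400): φ=-29.04054500°, λ=-61.12836300°, h=1265.6080 m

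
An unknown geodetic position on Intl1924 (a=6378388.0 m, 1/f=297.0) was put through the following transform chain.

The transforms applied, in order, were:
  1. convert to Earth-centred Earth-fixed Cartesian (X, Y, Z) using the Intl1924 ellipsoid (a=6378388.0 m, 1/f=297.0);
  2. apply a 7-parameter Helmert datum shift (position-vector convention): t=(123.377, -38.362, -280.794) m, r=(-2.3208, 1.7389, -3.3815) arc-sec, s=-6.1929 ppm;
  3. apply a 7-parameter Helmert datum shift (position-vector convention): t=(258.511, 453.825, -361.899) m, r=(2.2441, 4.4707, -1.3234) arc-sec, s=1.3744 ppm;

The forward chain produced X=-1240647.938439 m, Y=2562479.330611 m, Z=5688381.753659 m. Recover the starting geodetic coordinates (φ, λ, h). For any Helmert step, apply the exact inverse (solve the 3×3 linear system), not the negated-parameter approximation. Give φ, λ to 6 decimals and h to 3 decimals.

start: X=-1240647.9384, Y=2562479.3306, Z=5688381.7537 m
→ Helmert⁻¹: X=-1241044.4820, Y=2562075.9130, Z=5688681.0603
→ Helmert⁻¹: X=-1241265.5084, Y=2562045.7824, Z=5689015.4483
→ geod (Bowring, a=6378388.000): φ=63.57005500°, λ=115.84936100°, h=385.6470 m

φ=63.570055°, λ=115.849361°, h=385.647 m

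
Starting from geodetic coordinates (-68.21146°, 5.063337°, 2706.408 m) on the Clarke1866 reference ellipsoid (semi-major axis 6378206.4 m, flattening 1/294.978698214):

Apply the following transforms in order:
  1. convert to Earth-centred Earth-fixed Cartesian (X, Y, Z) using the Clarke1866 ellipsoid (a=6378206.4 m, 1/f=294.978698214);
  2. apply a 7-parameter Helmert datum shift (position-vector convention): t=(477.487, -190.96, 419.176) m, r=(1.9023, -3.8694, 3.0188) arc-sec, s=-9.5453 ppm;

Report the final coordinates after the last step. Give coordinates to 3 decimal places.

X=2366712.583 m, Y=209543.317 m, Z=-5901692.227 m

start: φ=-68.211460°, λ=5.063337°, h=2706.408 m
→ ECEF (a=6378206.400, f=1/294.978698214): X=2366150.0295, Y=209647.2155, Z=-5902214.0621
→ Helmert 7p (PV): X=2366712.5834, Y=209543.3173, Z=-5901692.2272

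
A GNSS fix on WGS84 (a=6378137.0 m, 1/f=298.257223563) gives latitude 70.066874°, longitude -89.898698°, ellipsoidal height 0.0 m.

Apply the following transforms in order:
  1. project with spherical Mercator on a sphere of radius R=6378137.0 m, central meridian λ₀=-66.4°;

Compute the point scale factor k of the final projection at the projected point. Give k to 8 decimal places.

start: φ=70.066874°, λ=-89.898698°, h=0.000 m
→ into merc (λ₀=-66.4°): φ=70.06687400°, λ−λ₀=-23.49869800°
scale k = 2.93321256

2.93321256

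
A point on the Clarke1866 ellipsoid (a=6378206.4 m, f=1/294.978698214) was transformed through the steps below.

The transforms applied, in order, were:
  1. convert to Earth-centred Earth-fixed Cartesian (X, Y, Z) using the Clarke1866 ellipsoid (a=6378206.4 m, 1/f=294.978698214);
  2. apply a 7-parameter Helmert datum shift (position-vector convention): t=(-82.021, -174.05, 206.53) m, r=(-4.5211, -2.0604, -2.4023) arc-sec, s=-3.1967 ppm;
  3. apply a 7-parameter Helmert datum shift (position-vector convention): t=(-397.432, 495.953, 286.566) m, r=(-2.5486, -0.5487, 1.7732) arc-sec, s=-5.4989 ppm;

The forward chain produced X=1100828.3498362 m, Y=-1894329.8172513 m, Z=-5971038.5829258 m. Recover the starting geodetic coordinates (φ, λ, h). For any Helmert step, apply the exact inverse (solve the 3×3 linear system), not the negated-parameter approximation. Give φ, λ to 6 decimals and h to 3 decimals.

start: X=1100828.3498, Y=-1894329.8173, Z=-5971038.5829 m
→ Helmert⁻¹: X=1101199.6637, Y=-1894771.8743, Z=-5971384.3259
→ Helmert⁻¹: X=1101247.6178, Y=-1894460.1625, Z=-5971662.4704
→ geod (Bowring, a=6378206.400): φ=-69.97502000°, λ=-59.83061000°, h=1874.0760 m

φ=-69.975020°, λ=-59.830610°, h=1874.076 m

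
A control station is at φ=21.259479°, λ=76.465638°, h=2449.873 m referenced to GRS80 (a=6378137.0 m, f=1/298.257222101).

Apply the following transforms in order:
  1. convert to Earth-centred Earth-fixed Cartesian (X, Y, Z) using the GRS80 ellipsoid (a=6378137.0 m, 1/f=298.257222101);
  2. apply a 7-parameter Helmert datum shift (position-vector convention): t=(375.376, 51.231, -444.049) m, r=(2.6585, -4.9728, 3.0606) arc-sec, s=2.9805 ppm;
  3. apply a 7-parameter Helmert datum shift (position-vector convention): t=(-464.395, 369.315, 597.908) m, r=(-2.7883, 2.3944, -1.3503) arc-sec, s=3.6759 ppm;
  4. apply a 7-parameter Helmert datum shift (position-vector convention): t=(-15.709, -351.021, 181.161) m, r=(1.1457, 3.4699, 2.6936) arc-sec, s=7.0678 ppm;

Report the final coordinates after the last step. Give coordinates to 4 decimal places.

start: φ=21.259479°, λ=76.465638°, h=2449.873 m
→ ECEF (a=6378137.000, f=1/298.257222101): X=1392233.5681, Y=5783786.9747, Z=2299080.9215
→ Helmert 7p (PV): X=1392471.8441, Y=5783846.4701, Z=2298751.8363
→ Helmert 7p (PV): X=1392077.1163, Y=5784259.0050, Z=2299263.8432
→ Helmert 7p (PV): X=1392034.3891, Y=5783954.2738, Z=2299469.9654

X=1392034.3891 m, Y=5783954.2738 m, Z=2299469.9654 m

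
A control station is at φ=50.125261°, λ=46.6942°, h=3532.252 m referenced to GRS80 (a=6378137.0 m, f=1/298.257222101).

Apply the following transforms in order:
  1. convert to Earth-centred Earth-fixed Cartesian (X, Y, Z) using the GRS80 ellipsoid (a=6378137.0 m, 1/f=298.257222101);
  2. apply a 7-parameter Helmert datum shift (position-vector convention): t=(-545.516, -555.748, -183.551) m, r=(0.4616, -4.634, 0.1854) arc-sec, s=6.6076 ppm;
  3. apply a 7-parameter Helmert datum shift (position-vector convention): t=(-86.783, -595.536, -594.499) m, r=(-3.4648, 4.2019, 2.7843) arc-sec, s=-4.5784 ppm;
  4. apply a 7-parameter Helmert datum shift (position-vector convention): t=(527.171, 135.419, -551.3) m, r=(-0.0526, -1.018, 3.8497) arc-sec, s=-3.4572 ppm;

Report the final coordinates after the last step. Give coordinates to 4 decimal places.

start: φ=50.125261°, λ=46.694200°, h=3532.252 m
→ ECEF (a=6378137.000, f=1/298.257222101): X=2811777.1116, Y=2983180.2991, Z=4874444.0236
→ Helmert 7p (PV): X=2811137.9820, Y=2982635.8816, Z=4874362.5277
→ Helmert 7p (PV): X=2811097.3641, Y=2982146.5146, Z=4873638.3438
→ Helmert 7p (PV): X=2811535.1051, Y=2982325.3323, Z=4873083.3080

X=2811535.1051 m, Y=2982325.3323 m, Z=4873083.3080 m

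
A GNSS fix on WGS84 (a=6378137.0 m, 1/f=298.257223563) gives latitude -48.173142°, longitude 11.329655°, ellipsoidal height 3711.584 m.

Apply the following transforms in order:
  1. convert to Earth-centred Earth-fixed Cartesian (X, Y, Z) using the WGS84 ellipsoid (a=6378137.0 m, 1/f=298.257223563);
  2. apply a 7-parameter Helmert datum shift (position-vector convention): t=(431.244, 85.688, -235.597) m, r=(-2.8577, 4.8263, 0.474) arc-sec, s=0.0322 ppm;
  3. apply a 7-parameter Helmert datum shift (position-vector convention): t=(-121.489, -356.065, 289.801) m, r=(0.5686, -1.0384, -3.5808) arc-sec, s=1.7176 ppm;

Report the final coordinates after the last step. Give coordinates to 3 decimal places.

X=4181019.804 m, Y=837267.784 m, Z=-4732542.686 m

start: φ=-48.173142°, λ=11.329655°, h=3711.584 m
→ ECEF (a=6378137.000, f=1/298.257223563): X=4180777.0221, Y=837652.1920, Z=-4732502.5367
→ Helmert 7p (PV): X=4181095.7421, Y=837681.9479, Z=-4732847.7156
→ Helmert 7p (PV): X=4181019.8035, Y=837267.7837, Z=-4732542.6856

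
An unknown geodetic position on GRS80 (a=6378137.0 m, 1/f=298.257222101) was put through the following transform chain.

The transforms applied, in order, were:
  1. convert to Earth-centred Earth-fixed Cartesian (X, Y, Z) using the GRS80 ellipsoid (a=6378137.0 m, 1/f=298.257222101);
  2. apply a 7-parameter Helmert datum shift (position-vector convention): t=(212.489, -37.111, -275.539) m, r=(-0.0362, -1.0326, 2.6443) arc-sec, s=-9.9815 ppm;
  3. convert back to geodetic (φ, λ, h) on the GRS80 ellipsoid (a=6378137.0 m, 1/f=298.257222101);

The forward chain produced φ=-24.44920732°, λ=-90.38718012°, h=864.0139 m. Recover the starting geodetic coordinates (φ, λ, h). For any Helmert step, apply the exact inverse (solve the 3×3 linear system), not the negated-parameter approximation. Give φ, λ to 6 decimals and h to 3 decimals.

start: φ=-24.449207°, λ=-90.387180°, h=864.014 m
→ ECEF (a=6378137.000, f=1/298.257222101): X=-39263.3242, Y=-5810186.0341, Z=-2624014.5610
→ Helmert⁻¹: X=-39563.8287, Y=-5810205.9500, Z=-2623766.0328
→ geod (Bowring, a=6378137.000): φ=-24.44708300°, λ=-90.39014200°, h=781.1410 m

φ=-24.447083°, λ=-90.390142°, h=781.141 m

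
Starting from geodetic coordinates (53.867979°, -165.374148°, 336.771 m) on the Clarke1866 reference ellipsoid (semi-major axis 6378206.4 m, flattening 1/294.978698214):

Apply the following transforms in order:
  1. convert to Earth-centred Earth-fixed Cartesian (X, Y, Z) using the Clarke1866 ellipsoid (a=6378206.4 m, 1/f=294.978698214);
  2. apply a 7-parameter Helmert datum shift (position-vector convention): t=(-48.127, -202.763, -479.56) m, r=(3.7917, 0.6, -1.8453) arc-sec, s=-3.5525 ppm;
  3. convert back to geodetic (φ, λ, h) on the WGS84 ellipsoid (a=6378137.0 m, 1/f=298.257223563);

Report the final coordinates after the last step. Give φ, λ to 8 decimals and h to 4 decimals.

φ=53.86258699°, λ=-165.37041951°, h=-101.1301 m

start: φ=53.867979°, λ=-165.374148°, h=336.771 m
→ ECEF (a=6378206.400, f=1/294.978698214): X=-3647277.5376, Y=-951802.1634, Z=5128162.0661
→ Helmert 7p (PV): X=-3647306.3055, Y=-952063.1847, Z=5127657.4012
→ geod (Bowring, a=6378137.000): φ=53.86258699°, λ=-165.37041951°, h=-101.1301 m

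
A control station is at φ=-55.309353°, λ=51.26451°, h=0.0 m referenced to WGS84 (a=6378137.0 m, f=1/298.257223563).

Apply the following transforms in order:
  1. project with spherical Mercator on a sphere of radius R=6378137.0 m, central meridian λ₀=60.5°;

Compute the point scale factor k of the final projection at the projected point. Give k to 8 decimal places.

start: φ=-55.309353°, λ=51.264510°, h=0.000 m
→ into merc (λ₀=60.5°): φ=-55.30935300°, λ−λ₀=-9.23549000°
scale k = 1.75702054

1.75702054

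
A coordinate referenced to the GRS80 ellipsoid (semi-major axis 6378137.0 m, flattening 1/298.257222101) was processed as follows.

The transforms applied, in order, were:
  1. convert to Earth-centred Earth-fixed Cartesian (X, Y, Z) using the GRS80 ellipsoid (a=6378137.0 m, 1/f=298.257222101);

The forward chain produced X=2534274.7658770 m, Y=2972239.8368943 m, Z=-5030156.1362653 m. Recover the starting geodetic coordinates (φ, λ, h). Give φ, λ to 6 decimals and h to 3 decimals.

start: X=2534274.7659, Y=2972239.8369, Z=-5030156.1363 m
→ geod (Bowring, a=6378137.000): φ=-52.35629700°, λ=49.54749300°, h=3841.6650 m

φ=-52.356297°, λ=49.547493°, h=3841.665 m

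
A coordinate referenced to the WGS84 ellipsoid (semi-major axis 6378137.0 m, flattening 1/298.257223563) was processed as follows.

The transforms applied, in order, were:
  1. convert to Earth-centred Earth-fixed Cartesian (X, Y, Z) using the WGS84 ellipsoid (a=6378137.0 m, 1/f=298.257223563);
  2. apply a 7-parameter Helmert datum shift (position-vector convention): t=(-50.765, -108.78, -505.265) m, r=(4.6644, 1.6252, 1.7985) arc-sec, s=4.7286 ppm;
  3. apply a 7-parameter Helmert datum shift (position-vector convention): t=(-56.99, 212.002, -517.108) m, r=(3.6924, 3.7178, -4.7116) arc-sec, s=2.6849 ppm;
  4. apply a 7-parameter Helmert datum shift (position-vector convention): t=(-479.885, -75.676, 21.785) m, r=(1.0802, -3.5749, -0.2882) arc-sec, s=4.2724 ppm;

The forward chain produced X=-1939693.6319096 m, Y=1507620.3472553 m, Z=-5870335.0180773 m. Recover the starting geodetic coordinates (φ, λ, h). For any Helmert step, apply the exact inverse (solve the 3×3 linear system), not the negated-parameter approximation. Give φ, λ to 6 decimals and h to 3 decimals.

φ=-67.430234°, λ=142.141193°, h=2551.518 m

start: X=-1939693.6319, Y=1507620.3473, Z=-5870335.0181 m
→ Helmert⁻¹: X=-1939309.3102, Y=1507656.1296, Z=-5870306.0069
→ Helmert⁻¹: X=-1939175.7435, Y=1507290.7072, Z=-5869835.0740
→ Helmert⁻¹: X=-1939056.4210, Y=1507276.5393, Z=-5869351.4186
→ geod (Bowring, a=6378137.000): φ=-67.43023400°, λ=142.14119300°, h=2551.5180 m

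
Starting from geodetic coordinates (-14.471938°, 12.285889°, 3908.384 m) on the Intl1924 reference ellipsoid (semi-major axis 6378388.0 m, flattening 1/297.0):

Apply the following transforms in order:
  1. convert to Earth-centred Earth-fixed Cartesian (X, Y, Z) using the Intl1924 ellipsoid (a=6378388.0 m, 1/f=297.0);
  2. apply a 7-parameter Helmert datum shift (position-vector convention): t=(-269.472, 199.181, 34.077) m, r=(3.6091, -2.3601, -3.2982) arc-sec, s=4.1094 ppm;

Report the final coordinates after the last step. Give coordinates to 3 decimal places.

X=6039319.398 m, Y=1315407.058 m, Z=-1584469.766 m

start: φ=-14.471938°, λ=12.285889°, h=3908.384 m
→ ECEF (a=6378388.000, f=1/297.0): X=6039524.8888, Y=1315271.3191, Z=-1584589.4499
→ Helmert 7p (PV): X=6039319.3982, Y=1315407.0583, Z=-1584469.7656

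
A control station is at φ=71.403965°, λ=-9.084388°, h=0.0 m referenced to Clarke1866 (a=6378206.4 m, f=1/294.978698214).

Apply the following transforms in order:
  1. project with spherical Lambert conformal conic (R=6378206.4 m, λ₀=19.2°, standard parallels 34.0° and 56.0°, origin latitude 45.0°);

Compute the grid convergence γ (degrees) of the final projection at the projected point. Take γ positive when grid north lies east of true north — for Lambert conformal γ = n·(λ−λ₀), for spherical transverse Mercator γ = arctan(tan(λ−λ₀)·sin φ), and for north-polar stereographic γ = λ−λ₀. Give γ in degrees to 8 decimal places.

start: φ=71.403965°, λ=-9.084388°, h=0.000 m
→ into lcc (λ₀=19.2°): φ=71.40396500°, λ−λ₀=-28.28438800°
convergence γ = -20.12598592°

-20.12598592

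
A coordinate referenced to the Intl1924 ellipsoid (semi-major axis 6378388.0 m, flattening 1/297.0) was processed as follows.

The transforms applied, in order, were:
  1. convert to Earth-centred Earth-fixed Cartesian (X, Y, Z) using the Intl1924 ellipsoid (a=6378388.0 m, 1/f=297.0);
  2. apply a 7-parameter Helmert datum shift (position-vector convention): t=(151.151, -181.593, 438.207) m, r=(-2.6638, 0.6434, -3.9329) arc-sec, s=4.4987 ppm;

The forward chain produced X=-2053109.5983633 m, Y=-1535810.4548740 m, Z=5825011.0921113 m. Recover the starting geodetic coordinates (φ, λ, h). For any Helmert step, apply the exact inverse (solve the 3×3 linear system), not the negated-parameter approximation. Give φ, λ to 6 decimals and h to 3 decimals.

start: X=-2053109.5984, Y=-1535810.4549, Z=5825011.0921 m
→ Helmert⁻¹: X=-2053240.3985, Y=-1535736.3238, Z=5824520.4444
→ geod (Bowring, a=6378388.000): φ=66.38234000°, λ=-143.20507700°, h=3524.2180 m

φ=66.382340°, λ=-143.205077°, h=3524.218 m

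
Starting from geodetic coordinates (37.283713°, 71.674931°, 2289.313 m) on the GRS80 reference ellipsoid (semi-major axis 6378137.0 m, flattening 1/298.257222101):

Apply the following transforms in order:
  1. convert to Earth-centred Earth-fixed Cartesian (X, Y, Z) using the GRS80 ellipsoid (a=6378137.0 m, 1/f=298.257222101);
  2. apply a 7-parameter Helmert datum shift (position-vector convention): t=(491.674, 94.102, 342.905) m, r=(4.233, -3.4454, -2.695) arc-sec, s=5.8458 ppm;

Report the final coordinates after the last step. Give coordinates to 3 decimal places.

start: φ=37.283713°, λ=71.674931°, h=2289.313 m
→ ECEF (a=6378137.000, f=1/298.257222101): X=1598073.1890, Y=4825044.2315, Z=3843879.2020
→ Helmert 7p (PV): X=1598573.0405, Y=4825066.7745, Z=3844370.2925

X=1598573.040 m, Y=4825066.774 m, Z=3844370.293 m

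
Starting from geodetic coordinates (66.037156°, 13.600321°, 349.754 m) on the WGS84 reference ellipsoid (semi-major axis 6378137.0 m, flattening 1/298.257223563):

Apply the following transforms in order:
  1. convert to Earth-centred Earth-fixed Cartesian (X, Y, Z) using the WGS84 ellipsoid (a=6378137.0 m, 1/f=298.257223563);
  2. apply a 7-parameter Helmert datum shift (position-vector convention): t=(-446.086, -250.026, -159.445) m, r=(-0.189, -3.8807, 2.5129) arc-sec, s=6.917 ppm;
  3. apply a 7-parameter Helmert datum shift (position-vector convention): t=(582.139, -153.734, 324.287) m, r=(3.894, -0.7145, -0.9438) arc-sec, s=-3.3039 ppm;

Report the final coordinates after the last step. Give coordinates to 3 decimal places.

X=2525022.368 m, Y=610392.841 m, Z=5806204.161 m

start: φ=66.037156°, λ=13.600321°, h=349.754 m
→ ECEF (a=6378137.000, f=1/298.257223563): X=2525011.1845, Y=610879.4691, Z=5805951.1219
→ Helmert 7p (PV): X=2524465.8868, Y=610669.7507, Z=5805878.7832
→ Helmert 7p (PV): X=2525022.3680, Y=610392.8413, Z=5806204.1615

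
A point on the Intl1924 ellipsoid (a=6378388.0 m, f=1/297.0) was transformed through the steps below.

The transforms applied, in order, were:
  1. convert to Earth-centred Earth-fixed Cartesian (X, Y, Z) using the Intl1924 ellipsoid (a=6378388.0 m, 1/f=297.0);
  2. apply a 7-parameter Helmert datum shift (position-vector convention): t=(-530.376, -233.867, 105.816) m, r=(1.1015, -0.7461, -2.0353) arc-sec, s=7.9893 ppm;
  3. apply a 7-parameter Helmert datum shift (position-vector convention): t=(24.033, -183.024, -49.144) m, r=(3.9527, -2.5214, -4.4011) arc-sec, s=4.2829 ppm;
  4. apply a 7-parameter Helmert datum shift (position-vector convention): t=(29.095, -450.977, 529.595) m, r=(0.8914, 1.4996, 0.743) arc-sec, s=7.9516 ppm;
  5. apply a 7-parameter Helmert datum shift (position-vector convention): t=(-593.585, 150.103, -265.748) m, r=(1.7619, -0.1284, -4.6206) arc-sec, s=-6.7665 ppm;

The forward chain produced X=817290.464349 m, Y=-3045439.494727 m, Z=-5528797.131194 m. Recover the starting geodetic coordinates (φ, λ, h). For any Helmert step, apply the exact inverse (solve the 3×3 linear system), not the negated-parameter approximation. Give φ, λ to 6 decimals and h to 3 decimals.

start: X=817290.4643, Y=-3045439.4947, Z=-5528797.1312 m
→ Helmert⁻¹: X=817954.3684, Y=-3045639.1070, Z=-5528543.2858
→ Helmert⁻¹: X=817947.9977, Y=-3045190.7568, Z=-5529009.8093
→ Helmert⁻¹: X=817917.8493, Y=-3045083.1908, Z=-5528888.6301
→ Helmert⁻¹: X=818451.7321, Y=-3044846.4475, Z=-5528936.9740
→ geod (Bowring, a=6378388.000): φ=-60.47160500°, λ=-74.95458000°, h=2592.3200 m

φ=-60.471605°, λ=-74.954580°, h=2592.320 m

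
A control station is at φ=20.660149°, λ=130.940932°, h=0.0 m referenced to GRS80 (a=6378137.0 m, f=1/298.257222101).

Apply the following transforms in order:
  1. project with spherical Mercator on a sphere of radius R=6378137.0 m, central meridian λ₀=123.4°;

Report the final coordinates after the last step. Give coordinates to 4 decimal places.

start: φ=20.660149°, λ=130.940932°, h=0.000 m
→ merc (R=6378137.0, λ₀=123.4°): E=839452.7103, N=2351400.8146

E=839452.7103 m, N=2351400.8146 m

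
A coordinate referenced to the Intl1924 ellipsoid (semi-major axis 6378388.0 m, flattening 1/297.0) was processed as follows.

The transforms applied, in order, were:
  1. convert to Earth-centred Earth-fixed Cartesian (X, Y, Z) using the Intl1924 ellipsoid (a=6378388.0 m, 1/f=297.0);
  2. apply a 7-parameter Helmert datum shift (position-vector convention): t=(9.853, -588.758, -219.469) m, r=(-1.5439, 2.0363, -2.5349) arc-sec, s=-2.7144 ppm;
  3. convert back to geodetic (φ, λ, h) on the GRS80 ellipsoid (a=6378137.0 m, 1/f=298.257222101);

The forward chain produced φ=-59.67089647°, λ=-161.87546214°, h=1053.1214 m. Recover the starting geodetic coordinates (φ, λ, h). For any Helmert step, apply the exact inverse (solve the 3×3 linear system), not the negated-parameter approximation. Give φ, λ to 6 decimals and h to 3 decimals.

φ=-59.672632°, λ=-161.885134°, h=610.460 m

start: φ=-59.670896°, λ=-161.875462°, h=1053.121 m
→ ECEF (a=6378137.000, f=1/298.257222101): X=-3069105.2838, Y=-1004593.2504, Z=-5482962.4050
→ Helmert⁻¹: X=-3069057.0013, Y=-1004003.8960, Z=-5482795.6319
→ geod (Bowring, a=6378388.000): φ=-59.67263200°, λ=-161.88513400°, h=610.4600 m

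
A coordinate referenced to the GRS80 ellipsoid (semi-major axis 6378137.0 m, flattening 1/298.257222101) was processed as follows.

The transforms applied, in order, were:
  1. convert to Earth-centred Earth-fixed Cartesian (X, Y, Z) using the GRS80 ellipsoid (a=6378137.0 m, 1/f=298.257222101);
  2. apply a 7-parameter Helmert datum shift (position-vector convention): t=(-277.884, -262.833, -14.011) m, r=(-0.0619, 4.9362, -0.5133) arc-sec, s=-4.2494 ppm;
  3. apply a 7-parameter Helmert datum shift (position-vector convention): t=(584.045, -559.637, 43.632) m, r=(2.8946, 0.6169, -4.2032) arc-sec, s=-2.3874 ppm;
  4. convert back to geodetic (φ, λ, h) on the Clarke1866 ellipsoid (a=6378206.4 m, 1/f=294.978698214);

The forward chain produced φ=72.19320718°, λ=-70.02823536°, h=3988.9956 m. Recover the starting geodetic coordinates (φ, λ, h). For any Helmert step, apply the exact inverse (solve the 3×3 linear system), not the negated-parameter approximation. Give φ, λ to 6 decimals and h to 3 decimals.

start: φ=72.193207°, λ=-70.028235°, h=3988.996 m
→ ECEF (a=6378206.400, f=1/294.978698214): X=668679.5327, Y=-1840002.7273, Z=6053930.1527
→ Helmert⁻¹: X=668116.4582, Y=-1839348.9098, Z=6053928.7844
→ Helmert⁻¹: X=668256.8791, Y=-1839094.0457, Z=6053983.9615
→ geod (Bowring, a=6378137.000): φ=72.20062400°, λ=-70.03077900°, h=3588.7670 m

φ=72.200624°, λ=-70.030779°, h=3588.767 m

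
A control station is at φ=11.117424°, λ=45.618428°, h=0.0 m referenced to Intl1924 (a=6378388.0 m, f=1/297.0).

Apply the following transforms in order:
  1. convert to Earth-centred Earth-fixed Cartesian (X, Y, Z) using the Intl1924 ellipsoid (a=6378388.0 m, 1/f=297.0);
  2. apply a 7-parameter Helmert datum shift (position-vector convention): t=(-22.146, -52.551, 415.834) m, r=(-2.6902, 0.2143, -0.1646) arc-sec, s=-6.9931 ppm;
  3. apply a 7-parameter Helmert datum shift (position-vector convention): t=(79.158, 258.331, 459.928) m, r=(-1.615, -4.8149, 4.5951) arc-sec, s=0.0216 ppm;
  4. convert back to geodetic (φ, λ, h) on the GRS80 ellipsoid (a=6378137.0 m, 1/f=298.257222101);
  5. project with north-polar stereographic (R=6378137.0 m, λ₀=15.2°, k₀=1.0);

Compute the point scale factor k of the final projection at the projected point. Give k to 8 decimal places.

start: φ=11.117424°, λ=45.618428°, h=0.000 m
→ ECEF (a=6378388.000, f=1/297.0): X=4378085.8248, Y=4473631.4735, Z=1221767.7640
→ Helmert 7p (PV): X=4378037.9018, Y=4473560.0790, Z=1222112.1587
→ Helmert 7p (PV): X=4377988.9657, Y=4473925.6079, Z=1222639.2841
→ geod (Bowring, a=6378137.000): φ=11.12459438°, λ=45.62094471°, h=555.5134 m
→ into stereo (λ₀=15.2°): φ=11.12459438°, λ−λ₀=30.42094471°
scale k = 1.67652580

1.67652580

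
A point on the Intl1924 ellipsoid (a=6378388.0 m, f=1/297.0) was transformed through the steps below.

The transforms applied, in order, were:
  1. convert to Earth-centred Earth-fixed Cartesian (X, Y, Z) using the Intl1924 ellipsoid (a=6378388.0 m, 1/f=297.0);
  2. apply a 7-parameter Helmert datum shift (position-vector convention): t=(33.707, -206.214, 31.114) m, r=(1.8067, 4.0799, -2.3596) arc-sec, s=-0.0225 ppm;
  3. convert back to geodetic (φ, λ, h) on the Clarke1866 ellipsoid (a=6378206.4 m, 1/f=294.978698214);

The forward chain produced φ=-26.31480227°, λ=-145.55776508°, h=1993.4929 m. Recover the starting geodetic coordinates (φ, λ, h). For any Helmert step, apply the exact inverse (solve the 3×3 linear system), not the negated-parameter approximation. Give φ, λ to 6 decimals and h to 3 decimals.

φ=-26.315014°, λ=-145.558485°, h=1717.678 m

start: φ=-26.314802°, λ=-145.557765°, h=1993.493 m
→ ECEF (a=6378206.400, f=1/294.978698214): X=-4719606.5493, Y=-3236694.7080, Z=-2811091.7719
→ Helmert⁻¹: X=-4719547.7322, Y=-3236567.1804, Z=-2811187.9519
→ geod (Bowring, a=6378388.000): φ=-26.31501400°, λ=-145.55848500°, h=1717.6780 m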